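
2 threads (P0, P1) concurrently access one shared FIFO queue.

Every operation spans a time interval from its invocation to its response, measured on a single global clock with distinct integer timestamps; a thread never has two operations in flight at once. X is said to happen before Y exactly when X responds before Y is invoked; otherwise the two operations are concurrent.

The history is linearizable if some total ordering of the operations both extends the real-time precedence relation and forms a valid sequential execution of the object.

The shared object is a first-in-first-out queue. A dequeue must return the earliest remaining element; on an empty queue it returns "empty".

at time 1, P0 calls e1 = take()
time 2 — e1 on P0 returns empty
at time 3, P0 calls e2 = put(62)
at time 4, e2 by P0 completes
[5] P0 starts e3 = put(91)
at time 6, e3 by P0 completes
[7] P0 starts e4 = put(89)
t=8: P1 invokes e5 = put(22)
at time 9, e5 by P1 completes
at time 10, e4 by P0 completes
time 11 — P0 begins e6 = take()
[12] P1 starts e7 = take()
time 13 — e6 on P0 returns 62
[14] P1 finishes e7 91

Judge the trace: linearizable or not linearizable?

witness order: e1, e2, e3, e4, e5, e6, e7
1. e1 take() → empty, leaving queue <>
2. e2 put(62), leaving queue <62>
3. e3 put(91), leaving queue <62,91>
4. e4 put(89), leaving queue <62,91,89>
5. e5 put(22), leaving queue <62,91,89,22>
6. e6 take() → 62, leaving queue <91,89,22>
7. e7 take() → 91, leaving queue <89,22>

linearizable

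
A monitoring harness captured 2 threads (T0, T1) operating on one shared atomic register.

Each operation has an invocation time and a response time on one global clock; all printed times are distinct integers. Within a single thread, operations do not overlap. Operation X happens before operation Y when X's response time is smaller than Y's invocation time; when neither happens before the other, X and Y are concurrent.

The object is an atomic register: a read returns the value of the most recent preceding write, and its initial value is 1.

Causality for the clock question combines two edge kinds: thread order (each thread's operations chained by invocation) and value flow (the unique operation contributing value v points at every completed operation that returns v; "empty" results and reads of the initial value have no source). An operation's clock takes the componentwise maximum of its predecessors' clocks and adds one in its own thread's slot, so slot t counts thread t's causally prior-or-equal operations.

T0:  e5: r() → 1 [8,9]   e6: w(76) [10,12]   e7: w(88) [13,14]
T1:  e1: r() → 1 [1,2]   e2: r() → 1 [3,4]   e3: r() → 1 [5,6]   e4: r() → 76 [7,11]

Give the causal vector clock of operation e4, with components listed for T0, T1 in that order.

e1, invoked 1, has no incoming edges; only T1's bump applies → (0, 1)
e5, invoked 8, has no incoming edges; only T0's bump applies → (1, 0)
e2 (invocation 3): componentwise max over VC(e1)=(0, 1), +1 at T1, giving (0, 2)
e6 (invocation 10): componentwise max over VC(e5)=(1, 0), +1 at T0, giving (2, 0)
e3 (invocation 5): componentwise max over VC(e2)=(0, 2), +1 at T1, giving (0, 3)
e7 (invocation 13): componentwise max over VC(e6)=(2, 0), +1 at T0, giving (3, 0)
e4 (invocation 7): componentwise max over VC(e3)=(0, 3), VC(e6)=(2, 0), +1 at T1, giving (2, 4)
target: VC(e4) = (2, 4)

(2, 4)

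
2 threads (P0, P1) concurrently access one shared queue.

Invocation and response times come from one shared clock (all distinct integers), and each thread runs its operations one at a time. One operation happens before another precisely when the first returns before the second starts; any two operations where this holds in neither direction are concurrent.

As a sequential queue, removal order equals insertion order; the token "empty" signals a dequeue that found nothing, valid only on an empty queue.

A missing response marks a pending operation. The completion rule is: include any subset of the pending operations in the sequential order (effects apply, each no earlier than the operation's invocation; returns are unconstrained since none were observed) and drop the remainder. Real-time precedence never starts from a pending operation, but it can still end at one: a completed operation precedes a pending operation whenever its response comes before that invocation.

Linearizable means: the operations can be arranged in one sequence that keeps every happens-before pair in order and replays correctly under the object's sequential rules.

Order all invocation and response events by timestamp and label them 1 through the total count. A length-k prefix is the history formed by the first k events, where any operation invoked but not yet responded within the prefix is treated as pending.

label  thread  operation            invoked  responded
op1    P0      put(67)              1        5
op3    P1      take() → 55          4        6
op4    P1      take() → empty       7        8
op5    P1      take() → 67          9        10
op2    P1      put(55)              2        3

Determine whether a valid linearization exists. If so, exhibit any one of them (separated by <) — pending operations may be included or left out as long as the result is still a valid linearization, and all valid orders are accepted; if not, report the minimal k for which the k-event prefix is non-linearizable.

through event 7 a valid linearization exists; event 8 (op4 responding at time 8) ends that
the 4 completed operations admit 3 real-time orders; each fails the queue replay
e.g. op1, op2, op3, op4: illegal at step 3, since op3 take() → 55 cannot apply there
e.g. op2, op1, op3, op4: illegal at step 4, since op4 take() → empty cannot apply there

not linearizable — minimal violating prefix: 8 events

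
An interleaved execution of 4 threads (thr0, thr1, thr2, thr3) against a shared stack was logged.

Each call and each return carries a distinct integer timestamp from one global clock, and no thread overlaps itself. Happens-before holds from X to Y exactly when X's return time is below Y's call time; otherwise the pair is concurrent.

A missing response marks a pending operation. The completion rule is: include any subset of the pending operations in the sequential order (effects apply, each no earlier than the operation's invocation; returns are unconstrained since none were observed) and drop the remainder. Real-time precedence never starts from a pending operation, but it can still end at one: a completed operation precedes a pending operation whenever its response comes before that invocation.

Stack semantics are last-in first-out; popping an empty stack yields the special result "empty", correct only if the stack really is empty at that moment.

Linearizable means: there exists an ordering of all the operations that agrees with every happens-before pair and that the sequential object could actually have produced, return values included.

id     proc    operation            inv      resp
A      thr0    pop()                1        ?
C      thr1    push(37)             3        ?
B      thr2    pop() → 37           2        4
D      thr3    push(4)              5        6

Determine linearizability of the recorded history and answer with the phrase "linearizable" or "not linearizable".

linearizable

one valid linearization: A, C, B, D
1. A pop() (pending, included), leaving stack <>
2. C push(37) (pending, included), leaving stack <37>
3. B pop() → 37, leaving stack <>
4. D push(4), leaving stack <4>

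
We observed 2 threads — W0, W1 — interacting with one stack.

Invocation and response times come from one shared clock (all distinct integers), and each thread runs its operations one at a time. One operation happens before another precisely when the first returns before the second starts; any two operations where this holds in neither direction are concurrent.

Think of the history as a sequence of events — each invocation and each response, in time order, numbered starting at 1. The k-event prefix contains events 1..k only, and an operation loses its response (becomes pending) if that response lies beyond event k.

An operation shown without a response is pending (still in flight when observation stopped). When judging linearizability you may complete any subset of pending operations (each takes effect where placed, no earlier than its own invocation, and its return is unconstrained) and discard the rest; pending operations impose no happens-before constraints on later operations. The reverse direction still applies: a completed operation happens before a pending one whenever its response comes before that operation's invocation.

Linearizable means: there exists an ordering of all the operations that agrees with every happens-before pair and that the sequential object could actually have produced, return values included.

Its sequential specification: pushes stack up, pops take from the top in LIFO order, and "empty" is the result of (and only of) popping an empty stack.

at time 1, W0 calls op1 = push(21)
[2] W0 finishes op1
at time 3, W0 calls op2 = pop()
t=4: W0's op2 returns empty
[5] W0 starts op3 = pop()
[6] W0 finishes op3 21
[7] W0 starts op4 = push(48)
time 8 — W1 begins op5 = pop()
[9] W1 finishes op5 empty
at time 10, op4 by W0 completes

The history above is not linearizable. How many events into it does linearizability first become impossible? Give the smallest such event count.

4

one valid order for events 1..3 is op1:
after step 1 (op1 push(21)): stack <21>
event 4 — op2's response, time 4 — after it, nothing linearizes
take op1, op2: step 2 already fails, because op2 pop() → empty cannot occur there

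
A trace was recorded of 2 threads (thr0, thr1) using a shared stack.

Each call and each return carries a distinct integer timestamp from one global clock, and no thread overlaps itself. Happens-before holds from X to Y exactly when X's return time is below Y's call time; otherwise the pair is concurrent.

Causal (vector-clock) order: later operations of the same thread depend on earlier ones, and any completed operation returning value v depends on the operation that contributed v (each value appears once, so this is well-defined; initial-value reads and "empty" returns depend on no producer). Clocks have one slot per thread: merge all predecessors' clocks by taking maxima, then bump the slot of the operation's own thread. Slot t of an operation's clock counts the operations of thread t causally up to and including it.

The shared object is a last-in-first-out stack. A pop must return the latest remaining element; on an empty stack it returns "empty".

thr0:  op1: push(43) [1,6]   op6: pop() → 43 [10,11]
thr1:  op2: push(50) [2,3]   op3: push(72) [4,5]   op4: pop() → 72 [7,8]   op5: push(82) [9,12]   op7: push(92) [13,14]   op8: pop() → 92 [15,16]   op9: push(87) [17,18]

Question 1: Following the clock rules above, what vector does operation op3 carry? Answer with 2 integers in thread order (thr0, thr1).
(0, 2)

invoked at 2, op2 has no predecessors; its own thr1 bump gives (0, 1)
invoked at 1, op1 has no predecessors; its own thr0 bump gives (1, 0)
op3 (invocation 4): componentwise max over VC(op2)=(0, 1), +1 at thr1, giving (0, 2)
op6 (invocation 10): componentwise max over VC(op1)=(1, 0), +1 at thr0, giving (2, 0)
op4 (invocation 7): componentwise max over VC(op3)=(0, 2), +1 at thr1, giving (0, 3)
op5 (invocation 9): componentwise max over VC(op4)=(0, 3), +1 at thr1, giving (0, 4)
op7 (invocation 13): componentwise max over VC(op5)=(0, 4), +1 at thr1, giving (0, 5)
op8 (invocation 15): componentwise max over VC(op7)=(0, 5), +1 at thr1, giving (0, 6)
op9 (invocation 17): componentwise max over VC(op8)=(0, 6), +1 at thr1, giving (0, 7)
target: VC(op3) = (0, 2)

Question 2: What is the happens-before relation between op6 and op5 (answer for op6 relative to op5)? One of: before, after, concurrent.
concurrent

op6 spans [10,11], op5 spans [9,12]
the intervals overlap in both directions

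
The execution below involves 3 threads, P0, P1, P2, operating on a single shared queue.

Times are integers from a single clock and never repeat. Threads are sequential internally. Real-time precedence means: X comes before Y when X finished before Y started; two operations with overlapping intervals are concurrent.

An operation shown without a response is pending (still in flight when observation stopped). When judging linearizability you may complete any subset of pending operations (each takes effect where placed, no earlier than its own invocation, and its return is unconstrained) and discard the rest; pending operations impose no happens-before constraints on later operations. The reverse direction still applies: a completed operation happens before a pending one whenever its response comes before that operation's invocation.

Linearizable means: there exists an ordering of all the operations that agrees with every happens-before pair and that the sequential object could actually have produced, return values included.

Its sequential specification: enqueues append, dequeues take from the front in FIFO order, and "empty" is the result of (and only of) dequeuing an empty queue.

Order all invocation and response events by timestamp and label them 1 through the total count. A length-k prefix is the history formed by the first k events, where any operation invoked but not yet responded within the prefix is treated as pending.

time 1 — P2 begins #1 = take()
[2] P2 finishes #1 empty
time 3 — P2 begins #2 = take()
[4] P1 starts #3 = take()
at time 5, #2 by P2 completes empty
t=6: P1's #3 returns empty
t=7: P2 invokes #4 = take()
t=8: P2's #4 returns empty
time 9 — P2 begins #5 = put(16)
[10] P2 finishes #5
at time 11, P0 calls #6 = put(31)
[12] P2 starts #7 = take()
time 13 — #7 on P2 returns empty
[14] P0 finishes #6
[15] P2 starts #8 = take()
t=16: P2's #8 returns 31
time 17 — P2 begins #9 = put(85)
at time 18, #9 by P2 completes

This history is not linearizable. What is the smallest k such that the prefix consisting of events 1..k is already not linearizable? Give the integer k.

one valid order for events 1..12 is #1, #2, #3, #4, #5:
after step 1 (#1 take() → empty): queue <>
after step 2 (#2 take() → empty): queue <>
after step 3 (#3 take() → empty): queue <>
after step 4 (#4 take() → empty): queue <>
after step 5 (#5 put(16)): queue <16>
event 13 — #7's response, time 13 — after it, nothing linearizes
no escape via the 1 pending operation (#6): every completion choice fails
sample order #1, #2, #3, #4, #5, #7 (pending dropped) stalls at step 6 — #7 take() → empty has no legal effect
sample order #1, #3, #2, #4, #5, #7 (pending dropped) stalls at step 6 — #7 take() → empty has no legal effect

13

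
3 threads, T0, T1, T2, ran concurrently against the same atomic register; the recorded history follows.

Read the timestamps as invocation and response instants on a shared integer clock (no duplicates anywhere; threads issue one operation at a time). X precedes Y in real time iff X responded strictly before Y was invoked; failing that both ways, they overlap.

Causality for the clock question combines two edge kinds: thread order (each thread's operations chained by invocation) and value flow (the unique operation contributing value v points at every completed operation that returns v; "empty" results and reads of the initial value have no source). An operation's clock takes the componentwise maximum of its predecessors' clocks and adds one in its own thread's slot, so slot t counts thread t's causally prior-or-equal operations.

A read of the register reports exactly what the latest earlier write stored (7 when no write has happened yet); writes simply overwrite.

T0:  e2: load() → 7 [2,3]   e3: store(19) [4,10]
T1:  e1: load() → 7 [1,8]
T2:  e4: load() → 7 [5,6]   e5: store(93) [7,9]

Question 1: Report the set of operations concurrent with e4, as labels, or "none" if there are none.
e1, e3

overlap test against e4 [5,6]: concurrent iff the interval meets 5..6
e1 [1,8]: concurrent
e2 [2,3]: before
e3 [4,10]: concurrent
e5 [7,9]: after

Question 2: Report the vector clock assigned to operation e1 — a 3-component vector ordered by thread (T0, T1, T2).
(0, 1, 0)

invoked at 5, e4 has no predecessors; its own T2 bump gives (0, 0, 1)
invoked at 1, e1 has no predecessors; its own T1 bump gives (0, 1, 0)
invoked at 2, e2 has no predecessors; its own T0 bump gives (1, 0, 0)
invoked at 7, e5 merges VC(e4)=(0, 0, 1) and bumps T2's slot → (0, 0, 2)
invoked at 4, e3 merges VC(e2)=(1, 0, 0) and bumps T0's slot → (2, 0, 0)
target: VC(e1) = (0, 1, 0)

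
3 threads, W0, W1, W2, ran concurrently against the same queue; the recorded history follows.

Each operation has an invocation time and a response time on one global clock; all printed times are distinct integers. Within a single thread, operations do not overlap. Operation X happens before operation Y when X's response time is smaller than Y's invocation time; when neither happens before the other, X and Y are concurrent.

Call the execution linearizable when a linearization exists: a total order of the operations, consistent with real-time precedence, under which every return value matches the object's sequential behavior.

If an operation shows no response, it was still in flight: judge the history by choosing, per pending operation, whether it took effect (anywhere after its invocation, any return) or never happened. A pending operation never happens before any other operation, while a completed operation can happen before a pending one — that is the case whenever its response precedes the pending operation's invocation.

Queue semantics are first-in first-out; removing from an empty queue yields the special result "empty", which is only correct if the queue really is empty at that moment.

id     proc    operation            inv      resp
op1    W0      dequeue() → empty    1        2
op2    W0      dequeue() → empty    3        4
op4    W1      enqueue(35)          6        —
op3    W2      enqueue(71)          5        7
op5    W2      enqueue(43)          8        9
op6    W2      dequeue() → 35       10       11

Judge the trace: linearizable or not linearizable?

linearizable

one valid linearization: op1, op2, op4, op3, op5, op6
step 1: op1 dequeue() → empty — queue <>
step 2: op2 dequeue() → empty — queue <>
step 3: op4 enqueue(35) (pending, included) — queue <35>
step 4: op3 enqueue(71) — queue <35,71>
step 5: op5 enqueue(43) — queue <35,71,43>
step 6: op6 dequeue() → 35 — queue <71,43>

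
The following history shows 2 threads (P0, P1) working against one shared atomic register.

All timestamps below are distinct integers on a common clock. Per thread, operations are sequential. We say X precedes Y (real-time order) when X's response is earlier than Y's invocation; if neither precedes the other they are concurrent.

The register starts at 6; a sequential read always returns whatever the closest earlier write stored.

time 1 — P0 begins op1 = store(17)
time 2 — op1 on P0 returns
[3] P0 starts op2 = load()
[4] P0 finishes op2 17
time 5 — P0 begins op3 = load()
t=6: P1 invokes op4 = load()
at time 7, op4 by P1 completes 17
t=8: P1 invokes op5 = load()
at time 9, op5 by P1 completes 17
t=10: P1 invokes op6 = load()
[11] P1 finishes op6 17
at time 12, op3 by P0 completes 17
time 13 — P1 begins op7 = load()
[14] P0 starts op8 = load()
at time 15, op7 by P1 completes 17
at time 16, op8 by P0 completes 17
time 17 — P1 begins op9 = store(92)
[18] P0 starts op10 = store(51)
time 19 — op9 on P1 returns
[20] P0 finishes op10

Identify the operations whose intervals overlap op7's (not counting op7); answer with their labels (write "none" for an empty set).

op8

op7 spans [13,15]; an op avoiding the whole window 13..15 is ordered, any other is concurrent
op1 [1,2]: before
op2 [3,4]: before
op3 [5,12]: before
op4 [6,7]: before
op5 [8,9]: before
op6 [10,11]: before
op8 [14,16]: concurrent
op9 [17,19]: after
op10 [18,20]: after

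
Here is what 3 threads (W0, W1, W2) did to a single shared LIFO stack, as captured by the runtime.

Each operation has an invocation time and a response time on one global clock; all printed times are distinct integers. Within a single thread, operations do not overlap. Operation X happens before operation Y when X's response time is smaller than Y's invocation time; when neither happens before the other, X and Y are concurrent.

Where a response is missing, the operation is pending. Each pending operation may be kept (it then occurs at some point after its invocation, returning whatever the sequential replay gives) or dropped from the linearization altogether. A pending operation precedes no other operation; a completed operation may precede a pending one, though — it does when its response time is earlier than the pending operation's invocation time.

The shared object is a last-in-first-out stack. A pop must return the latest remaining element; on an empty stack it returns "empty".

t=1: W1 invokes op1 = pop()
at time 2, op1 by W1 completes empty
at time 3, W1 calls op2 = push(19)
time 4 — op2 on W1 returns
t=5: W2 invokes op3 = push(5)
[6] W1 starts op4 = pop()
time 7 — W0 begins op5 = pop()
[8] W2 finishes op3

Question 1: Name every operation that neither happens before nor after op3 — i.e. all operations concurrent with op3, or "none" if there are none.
op3 spans [5,8]: anything still running between times 5 and 8 counts as concurrent
op1 [1,2]: before
op2 [3,4]: before
op4 [6,…): concurrent
op5 [7,…): concurrent

op4, op5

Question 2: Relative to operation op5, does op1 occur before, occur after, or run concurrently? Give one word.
op1 spans [1,2], op5 spans [7,…)
resp(op1)=2 < inv(op5)=7

before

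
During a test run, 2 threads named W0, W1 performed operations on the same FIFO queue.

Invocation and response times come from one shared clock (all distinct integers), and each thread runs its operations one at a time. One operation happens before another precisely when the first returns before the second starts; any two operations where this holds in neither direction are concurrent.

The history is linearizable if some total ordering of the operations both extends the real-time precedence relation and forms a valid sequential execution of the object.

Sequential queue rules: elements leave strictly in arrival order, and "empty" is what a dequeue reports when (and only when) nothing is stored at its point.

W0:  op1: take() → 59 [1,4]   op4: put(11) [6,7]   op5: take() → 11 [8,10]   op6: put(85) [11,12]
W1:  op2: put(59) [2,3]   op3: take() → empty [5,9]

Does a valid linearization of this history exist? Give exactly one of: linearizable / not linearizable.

linearizable

a witness: op2, op1, op3, op4, op5, op6
step 1: op2 put(59) — queue <59>
step 2: op1 take() → 59 — queue <>
step 3: op3 take() → empty — queue <>
step 4: op4 put(11) — queue <11>
step 5: op5 take() → 11 — queue <>
step 6: op6 put(85) — queue <85>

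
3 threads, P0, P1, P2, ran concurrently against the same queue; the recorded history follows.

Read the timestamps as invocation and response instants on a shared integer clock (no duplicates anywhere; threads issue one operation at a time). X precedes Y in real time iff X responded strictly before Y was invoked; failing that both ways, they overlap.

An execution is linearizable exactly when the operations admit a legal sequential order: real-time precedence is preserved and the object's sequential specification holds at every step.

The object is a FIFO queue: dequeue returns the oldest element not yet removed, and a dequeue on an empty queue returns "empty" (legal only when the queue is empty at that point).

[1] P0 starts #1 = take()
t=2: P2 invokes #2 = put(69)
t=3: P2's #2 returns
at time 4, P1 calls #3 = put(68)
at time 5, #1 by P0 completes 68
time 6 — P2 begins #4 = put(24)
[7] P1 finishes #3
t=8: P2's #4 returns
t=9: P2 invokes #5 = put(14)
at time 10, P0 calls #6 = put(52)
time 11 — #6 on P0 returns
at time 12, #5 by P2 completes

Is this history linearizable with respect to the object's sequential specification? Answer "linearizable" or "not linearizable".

prefix check: 1..4 passes, 1..5 fails once #1's time-5 response joins
the 2 completed operations admit 2 real-time orders; each fails the queue replay
include/drop combinations of the 1 pending operation (#3) were all tried; none helps
one such order, #1, #2 (pending dropped), breaks at step 1 where #1 take() → 68 is illegal
one such order, #2, #1 (pending dropped), breaks at step 2 where #1 take() → 68 is illegal

not linearizable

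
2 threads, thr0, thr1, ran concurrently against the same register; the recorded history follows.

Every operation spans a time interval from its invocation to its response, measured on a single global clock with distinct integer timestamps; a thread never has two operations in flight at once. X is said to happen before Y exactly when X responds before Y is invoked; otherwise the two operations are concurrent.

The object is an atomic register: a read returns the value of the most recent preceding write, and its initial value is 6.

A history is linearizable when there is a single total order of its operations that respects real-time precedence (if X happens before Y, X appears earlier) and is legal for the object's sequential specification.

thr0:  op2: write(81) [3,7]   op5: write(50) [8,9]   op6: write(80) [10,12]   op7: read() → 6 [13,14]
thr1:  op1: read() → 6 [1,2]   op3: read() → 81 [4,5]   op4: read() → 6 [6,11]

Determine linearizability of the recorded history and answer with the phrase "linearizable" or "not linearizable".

not linearizable

events 1..10 are fine; event 11 — the response of op4 at time 11 — makes the prefix non-linearizable
5 orders of the 5 completed register ops respect real time; none is legal
no escape via the 1 pending operation (op6): every completion choice fails
for example op1, op2, op3, op4, op5 (pending dropped) fails at step 4: op4 read() → 6 is not legal there
for example op1, op2, op3, op5, op4 (pending dropped) fails at step 5: op4 read() → 6 is not legal there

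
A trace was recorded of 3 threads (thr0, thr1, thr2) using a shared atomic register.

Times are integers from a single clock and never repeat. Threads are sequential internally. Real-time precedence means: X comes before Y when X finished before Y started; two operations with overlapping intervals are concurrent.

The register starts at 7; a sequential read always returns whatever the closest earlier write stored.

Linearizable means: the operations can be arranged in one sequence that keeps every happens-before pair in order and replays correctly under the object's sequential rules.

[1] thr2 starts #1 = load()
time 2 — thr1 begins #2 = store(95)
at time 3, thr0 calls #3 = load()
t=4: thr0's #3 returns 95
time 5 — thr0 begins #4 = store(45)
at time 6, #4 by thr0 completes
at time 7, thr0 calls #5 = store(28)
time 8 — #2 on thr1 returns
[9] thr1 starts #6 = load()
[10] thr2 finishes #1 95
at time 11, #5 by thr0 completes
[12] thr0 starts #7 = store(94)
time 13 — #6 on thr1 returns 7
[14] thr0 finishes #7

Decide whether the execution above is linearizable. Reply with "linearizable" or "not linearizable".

not linearizable

through event 12 a valid linearization exists; event 13 (#6 responding at time 13) ends that
every one of the 42 real-time-consistent orders over 6 completed atomic register ops fails the sequential spec
no completion choice of the 1 pending operation (#7) rescues it — every subset was tried
take #1, #2, #3, #4, #5, #6 (pending dropped): step 1 already fails, because #1 load() → 95 cannot occur there
take #1, #2, #3, #4, #6, #5 (pending dropped): step 1 already fails, because #1 load() → 95 cannot occur there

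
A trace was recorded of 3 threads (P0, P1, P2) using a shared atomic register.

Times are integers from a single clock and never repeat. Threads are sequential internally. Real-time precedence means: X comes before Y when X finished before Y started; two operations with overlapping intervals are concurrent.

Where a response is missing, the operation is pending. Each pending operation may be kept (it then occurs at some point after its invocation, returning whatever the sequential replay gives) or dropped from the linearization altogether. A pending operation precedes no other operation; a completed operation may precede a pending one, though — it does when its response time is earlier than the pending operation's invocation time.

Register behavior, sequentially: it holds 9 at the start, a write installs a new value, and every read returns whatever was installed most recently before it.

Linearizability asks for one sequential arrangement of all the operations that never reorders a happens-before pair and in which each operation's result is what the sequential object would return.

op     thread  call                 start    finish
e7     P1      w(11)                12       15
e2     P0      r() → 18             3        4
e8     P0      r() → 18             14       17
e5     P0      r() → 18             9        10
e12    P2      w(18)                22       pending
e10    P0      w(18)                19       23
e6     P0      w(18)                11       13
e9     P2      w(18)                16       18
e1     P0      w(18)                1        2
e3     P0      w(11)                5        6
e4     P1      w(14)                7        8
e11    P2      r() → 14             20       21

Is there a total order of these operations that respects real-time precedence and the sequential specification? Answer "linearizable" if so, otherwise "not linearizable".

prefix check: 1..9 passes, 1..10 fails once e5's time-10 response joins
one real-time candidate order over the 5 completed operations — the atomic register replay rejects it
for example e1, e2, e3, e4, e5 fails at step 5: e5 r() → 18 is not legal there

not linearizable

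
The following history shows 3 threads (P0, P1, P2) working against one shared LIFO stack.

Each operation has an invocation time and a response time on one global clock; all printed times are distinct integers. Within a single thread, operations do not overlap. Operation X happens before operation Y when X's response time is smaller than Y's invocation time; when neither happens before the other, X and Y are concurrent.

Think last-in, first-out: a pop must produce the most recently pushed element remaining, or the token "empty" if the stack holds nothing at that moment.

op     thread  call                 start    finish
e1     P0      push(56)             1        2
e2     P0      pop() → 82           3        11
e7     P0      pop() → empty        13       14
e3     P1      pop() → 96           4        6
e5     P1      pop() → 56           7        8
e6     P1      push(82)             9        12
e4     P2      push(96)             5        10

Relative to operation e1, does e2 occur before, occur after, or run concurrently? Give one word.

after

e2 spans [3,11], e1 spans [1,2]
resp(e1)=2 < inv(e2)=3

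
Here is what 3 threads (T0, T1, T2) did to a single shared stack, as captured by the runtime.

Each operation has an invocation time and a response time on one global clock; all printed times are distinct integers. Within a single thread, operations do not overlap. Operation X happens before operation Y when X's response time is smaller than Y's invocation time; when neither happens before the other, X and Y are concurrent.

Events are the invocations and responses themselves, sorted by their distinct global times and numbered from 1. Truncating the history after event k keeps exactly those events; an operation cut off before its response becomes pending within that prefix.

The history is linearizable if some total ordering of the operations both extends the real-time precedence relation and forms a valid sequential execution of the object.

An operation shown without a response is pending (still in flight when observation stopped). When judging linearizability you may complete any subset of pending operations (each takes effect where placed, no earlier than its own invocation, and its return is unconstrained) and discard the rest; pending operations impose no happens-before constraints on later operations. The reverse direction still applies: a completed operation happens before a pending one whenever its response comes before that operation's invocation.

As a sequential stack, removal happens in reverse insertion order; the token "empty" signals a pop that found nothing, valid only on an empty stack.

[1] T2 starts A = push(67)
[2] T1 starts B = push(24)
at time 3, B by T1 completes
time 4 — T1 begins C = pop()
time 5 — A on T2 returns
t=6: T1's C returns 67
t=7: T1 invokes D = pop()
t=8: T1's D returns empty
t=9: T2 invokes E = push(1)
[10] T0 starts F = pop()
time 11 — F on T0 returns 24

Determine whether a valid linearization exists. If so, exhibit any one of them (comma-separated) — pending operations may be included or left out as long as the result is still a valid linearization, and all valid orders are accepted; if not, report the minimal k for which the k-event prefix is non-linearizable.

through event 7 a valid linearization exists; event 8 (D responding at time 8) ends that
all 3 real-time-respecting orders fail — 4 completed stack operations, no legal replay
take A, B, C, D: step 3 already fails, because C pop() → 67 cannot occur there
take B, A, C, D: step 4 already fails, because D pop() → empty cannot occur there

not linearizable — minimal violating prefix: 8 events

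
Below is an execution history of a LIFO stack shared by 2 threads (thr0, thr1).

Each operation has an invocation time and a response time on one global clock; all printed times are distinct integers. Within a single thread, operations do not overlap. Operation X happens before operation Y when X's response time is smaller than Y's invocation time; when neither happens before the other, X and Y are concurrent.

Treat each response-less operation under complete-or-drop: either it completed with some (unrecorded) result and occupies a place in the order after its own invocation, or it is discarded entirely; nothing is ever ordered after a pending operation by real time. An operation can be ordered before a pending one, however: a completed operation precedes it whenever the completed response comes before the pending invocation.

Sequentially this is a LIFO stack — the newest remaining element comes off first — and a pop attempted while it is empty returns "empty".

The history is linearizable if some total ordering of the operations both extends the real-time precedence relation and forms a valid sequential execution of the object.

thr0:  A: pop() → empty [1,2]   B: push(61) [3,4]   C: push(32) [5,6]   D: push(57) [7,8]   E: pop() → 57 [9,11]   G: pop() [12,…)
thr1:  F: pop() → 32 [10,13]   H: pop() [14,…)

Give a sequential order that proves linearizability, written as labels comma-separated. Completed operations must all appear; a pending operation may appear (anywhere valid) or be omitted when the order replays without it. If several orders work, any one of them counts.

A, B, C, D, E, F

1. A pop() → empty, leaving stack <>
2. B push(61), leaving stack <61>
3. C push(32), leaving stack <61,32>
4. D push(57), leaving stack <61,32,57>
5. E pop() → 57, leaving stack <61,32>
6. F pop() → 32, leaving stack <61>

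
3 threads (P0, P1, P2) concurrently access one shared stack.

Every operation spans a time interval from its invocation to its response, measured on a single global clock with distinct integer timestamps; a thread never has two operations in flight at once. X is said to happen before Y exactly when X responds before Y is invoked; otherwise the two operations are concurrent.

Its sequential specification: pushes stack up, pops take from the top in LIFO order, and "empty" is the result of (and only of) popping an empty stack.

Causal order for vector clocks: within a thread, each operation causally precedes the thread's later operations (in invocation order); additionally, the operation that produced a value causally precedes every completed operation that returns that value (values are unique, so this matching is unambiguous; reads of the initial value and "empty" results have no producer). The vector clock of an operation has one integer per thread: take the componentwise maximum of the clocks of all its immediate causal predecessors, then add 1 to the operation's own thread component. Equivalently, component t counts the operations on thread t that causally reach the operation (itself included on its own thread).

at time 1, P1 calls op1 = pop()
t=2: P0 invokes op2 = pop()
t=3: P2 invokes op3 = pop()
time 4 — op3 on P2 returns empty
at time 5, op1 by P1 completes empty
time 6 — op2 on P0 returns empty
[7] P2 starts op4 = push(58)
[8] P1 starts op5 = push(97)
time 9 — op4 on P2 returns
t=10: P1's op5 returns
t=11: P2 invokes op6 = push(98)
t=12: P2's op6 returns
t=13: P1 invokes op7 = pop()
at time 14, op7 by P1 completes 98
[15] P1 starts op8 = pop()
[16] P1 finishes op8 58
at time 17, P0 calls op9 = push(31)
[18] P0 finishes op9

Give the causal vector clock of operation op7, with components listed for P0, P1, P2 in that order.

op3 (invocation 3): nothing precedes it; P2's component alone gives (0, 0, 1)
op1 (invocation 1): nothing precedes it; P1's component alone gives (0, 1, 0)
op2 (invocation 2): nothing precedes it; P0's component alone gives (1, 0, 0)
op4 (invocation 7): componentwise max over VC(op3)=(0, 0, 1), +1 at P2, giving (0, 0, 2)
op5 (invocation 8): componentwise max over VC(op1)=(0, 1, 0), +1 at P1, giving (0, 2, 0)
op9 (invocation 17): componentwise max over VC(op2)=(1, 0, 0), +1 at P0, giving (2, 0, 0)
op6 (invocation 11): componentwise max over VC(op4)=(0, 0, 2), +1 at P2, giving (0, 0, 3)
op7 (invocation 13): componentwise max over VC(op5)=(0, 2, 0), VC(op6)=(0, 0, 3), +1 at P1, giving (0, 3, 3)
op8 (invocation 15): componentwise max over VC(op4)=(0, 0, 2), VC(op7)=(0, 3, 3), +1 at P1, giving (0, 4, 3)
target: VC(op7) = (0, 3, 3)

(0, 3, 3)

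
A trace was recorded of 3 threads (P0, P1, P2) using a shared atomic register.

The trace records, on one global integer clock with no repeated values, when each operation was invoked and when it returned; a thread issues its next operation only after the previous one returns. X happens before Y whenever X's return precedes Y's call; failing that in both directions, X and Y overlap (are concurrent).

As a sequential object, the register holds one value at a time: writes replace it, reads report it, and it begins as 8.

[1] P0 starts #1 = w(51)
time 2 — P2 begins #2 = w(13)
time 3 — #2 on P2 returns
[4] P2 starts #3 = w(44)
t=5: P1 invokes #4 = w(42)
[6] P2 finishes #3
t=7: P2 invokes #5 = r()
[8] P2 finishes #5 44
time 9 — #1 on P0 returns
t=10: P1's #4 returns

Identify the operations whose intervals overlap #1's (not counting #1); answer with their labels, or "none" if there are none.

#1 spans [1,9]; an op avoiding the whole window 1..9 is ordered, any other is concurrent
#2 [2,3]: concurrent
#3 [4,6]: concurrent
#4 [5,10]: concurrent
#5 [7,8]: concurrent

#2, #3, #4, #5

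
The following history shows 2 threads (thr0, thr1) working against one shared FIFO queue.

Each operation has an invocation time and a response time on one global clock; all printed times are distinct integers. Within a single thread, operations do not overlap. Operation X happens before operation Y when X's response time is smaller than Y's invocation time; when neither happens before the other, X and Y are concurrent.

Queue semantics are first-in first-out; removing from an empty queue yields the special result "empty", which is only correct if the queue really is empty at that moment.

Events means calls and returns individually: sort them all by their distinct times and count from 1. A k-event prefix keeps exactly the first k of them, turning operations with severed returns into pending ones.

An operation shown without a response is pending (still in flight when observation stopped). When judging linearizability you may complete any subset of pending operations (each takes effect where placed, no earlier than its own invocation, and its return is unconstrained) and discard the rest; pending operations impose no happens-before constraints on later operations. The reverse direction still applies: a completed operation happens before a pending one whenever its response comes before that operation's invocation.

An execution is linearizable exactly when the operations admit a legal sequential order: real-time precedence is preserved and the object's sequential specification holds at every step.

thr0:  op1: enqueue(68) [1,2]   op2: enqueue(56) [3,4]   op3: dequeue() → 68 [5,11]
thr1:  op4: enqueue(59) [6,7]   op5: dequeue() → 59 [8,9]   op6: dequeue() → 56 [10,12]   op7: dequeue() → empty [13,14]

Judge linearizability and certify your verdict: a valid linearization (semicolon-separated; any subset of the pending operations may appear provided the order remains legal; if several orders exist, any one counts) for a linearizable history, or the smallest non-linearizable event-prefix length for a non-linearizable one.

not linearizable — minimal violating prefix: 9 events

the violation lands at event 9, op5's response at time 9: events 1..8 linearize, events 1..9 do not
the completed operations (4 total) allow one real-time order; the FIFO queue replay rejects it
no escape via the 1 pending operation (op3): every completion choice fails
for example op1, op2, op4, op5 (pending dropped) fails at step 4: op5 dequeue() → 59 is not legal there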